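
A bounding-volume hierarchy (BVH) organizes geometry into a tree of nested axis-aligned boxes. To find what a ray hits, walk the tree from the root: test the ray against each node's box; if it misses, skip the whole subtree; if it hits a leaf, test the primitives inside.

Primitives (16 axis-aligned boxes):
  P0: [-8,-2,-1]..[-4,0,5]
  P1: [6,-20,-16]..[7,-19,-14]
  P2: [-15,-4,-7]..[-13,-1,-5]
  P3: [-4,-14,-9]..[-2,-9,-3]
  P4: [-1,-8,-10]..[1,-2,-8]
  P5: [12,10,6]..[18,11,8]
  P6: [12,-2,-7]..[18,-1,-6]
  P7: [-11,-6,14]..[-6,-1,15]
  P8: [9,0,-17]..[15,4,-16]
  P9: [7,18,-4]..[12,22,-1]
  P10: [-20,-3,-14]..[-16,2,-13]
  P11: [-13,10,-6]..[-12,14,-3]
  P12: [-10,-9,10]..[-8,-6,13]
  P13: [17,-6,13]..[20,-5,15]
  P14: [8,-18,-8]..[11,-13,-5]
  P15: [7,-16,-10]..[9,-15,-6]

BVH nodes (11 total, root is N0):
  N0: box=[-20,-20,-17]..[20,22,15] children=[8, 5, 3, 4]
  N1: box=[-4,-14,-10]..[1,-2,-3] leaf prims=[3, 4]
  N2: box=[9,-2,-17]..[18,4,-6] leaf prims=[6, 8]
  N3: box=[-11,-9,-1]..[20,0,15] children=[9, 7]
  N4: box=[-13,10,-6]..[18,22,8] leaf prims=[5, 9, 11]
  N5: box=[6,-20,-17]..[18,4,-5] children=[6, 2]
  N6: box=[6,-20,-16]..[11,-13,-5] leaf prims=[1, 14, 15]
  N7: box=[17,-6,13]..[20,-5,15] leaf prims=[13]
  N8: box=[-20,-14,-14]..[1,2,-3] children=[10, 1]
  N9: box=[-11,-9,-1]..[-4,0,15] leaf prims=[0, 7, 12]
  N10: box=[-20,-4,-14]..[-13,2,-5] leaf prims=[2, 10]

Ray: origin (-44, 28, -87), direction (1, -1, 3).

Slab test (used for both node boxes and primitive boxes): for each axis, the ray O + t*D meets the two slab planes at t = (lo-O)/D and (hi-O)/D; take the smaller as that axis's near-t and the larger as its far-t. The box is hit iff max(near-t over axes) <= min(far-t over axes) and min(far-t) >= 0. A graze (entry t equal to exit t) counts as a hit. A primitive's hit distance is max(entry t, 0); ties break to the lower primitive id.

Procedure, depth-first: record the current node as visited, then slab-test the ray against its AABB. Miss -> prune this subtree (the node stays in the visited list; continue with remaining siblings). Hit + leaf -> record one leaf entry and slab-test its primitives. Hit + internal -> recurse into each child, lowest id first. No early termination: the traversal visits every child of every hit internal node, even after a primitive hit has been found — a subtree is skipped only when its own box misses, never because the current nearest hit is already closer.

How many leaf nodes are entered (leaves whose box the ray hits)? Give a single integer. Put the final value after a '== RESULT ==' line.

Walk:
N0 x:[24,64] y:[6,48] z:[70/3,34] -> hit [24,34], descend [3, 4, 5, 8]
  N3 x:[33,64] y:[28,37] z:[86/3,34] -> hit [33,34], descend [7, 9]
    N7 x:[61,64] y:[33,34] z:[100/3,34] -> miss, prune
    N9 x:[33,40] y:[28,37] z:[86/3,34] -> hit [33,34] leaf, test {P0(miss), P7@t=101/3, P12(miss)}
  N4 x:[31,62] y:[6,18] z:[27,95/3] -> miss, prune
  N5 x:[50,62] y:[24,48] z:[70/3,82/3] -> miss, prune
  N8 x:[24,45] y:[26,42] z:[73/3,28] -> hit [26,28], descend [1, 10]
    N1 x:[40,45] y:[30,42] z:[77/3,28] -> miss, prune
    N10 x:[24,31] y:[26,32] z:[73/3,82/3] -> hit [26,82/3] leaf, test {P2(miss), P10(miss)}

order=[0, 3, 7, 9, 4, 5, 8, 1, 10]  |boxes|=9  |leaves|=2  hit=P7

== RESULT ==
2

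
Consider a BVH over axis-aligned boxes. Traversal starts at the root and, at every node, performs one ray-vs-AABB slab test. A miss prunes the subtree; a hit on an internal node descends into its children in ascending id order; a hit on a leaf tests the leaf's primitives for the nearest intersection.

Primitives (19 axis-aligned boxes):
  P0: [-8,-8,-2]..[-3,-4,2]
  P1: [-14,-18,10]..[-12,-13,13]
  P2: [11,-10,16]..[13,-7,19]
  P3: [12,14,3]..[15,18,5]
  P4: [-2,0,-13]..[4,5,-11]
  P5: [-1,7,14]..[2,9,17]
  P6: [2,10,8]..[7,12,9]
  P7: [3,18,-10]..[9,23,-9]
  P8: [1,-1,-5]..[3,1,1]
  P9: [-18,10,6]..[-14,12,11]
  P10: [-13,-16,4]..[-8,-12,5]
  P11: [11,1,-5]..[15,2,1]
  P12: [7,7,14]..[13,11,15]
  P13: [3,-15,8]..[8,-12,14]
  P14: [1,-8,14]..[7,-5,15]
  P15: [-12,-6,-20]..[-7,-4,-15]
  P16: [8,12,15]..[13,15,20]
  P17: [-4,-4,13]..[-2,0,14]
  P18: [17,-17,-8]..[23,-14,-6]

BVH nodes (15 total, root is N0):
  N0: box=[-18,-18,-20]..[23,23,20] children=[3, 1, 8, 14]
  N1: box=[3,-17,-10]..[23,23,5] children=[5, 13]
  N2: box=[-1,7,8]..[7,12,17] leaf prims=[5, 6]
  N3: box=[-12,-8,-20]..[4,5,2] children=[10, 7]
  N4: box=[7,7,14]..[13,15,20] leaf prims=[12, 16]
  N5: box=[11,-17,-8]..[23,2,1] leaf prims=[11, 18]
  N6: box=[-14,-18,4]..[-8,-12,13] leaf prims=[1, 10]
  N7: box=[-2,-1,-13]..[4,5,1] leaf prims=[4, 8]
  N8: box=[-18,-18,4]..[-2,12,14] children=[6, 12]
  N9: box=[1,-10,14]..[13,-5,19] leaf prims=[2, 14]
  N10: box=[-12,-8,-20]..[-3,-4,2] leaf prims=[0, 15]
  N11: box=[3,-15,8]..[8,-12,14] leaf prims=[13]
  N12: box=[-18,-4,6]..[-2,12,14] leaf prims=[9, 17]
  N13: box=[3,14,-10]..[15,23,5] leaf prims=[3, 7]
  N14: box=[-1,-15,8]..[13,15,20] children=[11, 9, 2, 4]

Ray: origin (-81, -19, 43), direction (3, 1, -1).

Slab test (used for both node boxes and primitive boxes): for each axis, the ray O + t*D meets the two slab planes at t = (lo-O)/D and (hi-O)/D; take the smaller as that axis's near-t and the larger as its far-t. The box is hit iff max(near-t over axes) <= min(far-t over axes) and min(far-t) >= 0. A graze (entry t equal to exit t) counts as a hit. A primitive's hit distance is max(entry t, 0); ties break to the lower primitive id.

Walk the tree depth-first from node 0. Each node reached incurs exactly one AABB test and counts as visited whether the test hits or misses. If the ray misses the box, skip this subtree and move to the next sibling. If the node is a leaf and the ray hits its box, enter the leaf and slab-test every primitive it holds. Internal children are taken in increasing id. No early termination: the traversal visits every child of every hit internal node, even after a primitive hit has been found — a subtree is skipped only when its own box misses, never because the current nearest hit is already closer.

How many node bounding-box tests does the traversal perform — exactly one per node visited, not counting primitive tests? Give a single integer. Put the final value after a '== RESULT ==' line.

Walk:
N0 x:[21,104/3] y:[1,42] z:[23,63] -> hit [23,104/3], descend [1, 3, 8, 14]
  N1 x:[28,104/3] y:[2,42] z:[38,53] -> miss, prune
  N3 x:[23,85/3] y:[11,24] z:[41,63] -> miss, prune
  N8 x:[21,79/3] y:[1,31] z:[29,39] -> miss, prune
  N14 x:[80/3,94/3] y:[4,34] z:[23,35] -> hit [80/3,94/3], descend [2, 4, 9, 11]
    N2 x:[80/3,88/3] y:[26,31] z:[26,35] -> hit [80/3,88/3] leaf, test {P5@t=80/3, P6(miss)}
    N4 x:[88/3,94/3] y:[26,34] z:[23,29] -> miss, prune
    N9 x:[82/3,94/3] y:[9,14] z:[24,29] -> miss, prune
    N11 x:[28,89/3] y:[4,7] z:[29,35] -> miss, prune

order=[0, 1, 3, 8, 14, 2, 4, 9, 11]  |boxes|=9  |leaves|=1  hit=P5

== RESULT ==
9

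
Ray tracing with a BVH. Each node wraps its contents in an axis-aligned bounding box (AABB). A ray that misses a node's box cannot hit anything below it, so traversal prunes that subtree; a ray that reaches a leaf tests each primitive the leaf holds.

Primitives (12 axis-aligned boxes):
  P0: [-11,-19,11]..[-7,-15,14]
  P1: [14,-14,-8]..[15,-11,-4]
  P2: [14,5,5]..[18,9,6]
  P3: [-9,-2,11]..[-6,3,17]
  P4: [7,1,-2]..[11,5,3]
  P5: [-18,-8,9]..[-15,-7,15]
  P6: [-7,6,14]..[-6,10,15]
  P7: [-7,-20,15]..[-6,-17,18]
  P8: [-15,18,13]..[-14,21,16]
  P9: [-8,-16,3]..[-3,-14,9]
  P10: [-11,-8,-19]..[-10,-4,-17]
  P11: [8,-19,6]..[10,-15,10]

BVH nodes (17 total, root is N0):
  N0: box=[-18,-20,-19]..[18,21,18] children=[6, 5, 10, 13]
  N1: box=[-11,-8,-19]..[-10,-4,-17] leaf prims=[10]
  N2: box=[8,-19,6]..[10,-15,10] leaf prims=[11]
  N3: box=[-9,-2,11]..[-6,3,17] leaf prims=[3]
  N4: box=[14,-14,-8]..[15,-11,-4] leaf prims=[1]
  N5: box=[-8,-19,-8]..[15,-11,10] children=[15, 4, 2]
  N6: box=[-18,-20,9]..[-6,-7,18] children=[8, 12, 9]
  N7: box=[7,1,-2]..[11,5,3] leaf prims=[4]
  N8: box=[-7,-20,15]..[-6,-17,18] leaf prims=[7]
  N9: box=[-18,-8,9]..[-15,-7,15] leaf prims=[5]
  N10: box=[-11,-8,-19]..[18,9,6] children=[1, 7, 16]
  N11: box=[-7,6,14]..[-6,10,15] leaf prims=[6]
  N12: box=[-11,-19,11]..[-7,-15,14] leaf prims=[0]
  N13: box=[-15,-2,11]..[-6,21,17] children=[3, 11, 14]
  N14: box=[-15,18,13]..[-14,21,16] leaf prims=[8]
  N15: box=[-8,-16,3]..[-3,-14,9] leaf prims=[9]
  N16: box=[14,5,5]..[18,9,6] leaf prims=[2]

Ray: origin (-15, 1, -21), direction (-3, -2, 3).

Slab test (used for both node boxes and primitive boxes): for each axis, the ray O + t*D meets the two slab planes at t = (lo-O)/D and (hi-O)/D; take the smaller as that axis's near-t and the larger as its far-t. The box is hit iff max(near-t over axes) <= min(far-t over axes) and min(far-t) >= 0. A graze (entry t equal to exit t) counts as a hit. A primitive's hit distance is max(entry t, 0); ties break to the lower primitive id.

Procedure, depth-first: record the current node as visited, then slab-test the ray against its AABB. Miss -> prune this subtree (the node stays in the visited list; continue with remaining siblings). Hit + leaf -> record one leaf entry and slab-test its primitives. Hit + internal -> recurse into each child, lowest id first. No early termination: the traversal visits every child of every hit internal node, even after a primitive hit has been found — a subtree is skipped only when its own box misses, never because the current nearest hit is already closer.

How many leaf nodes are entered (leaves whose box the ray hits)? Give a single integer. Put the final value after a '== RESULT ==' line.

Traverse from the root:
N0 x:[-11,1] y:[-10,21/2] z:[2/3,13] -> hit [2/3,1], descend [5, 6, 10, 13]
  N5 x:[-10,-7/3] y:[6,10] z:[13/3,31/3] -> miss, prune
  N6 x:[-3,1] y:[4,21/2] z:[10,13] -> miss, prune
  N10 x:[-11,-4/3] y:[-4,9/2] z:[2/3,9] -> miss, prune
  N13 x:[-3,0] y:[-10,3/2] z:[32/3,38/3] -> miss, prune

order=[0, 5, 6, 10, 13]  |boxes|=5  |leaves|=0  hit=miss

== RESULT ==
0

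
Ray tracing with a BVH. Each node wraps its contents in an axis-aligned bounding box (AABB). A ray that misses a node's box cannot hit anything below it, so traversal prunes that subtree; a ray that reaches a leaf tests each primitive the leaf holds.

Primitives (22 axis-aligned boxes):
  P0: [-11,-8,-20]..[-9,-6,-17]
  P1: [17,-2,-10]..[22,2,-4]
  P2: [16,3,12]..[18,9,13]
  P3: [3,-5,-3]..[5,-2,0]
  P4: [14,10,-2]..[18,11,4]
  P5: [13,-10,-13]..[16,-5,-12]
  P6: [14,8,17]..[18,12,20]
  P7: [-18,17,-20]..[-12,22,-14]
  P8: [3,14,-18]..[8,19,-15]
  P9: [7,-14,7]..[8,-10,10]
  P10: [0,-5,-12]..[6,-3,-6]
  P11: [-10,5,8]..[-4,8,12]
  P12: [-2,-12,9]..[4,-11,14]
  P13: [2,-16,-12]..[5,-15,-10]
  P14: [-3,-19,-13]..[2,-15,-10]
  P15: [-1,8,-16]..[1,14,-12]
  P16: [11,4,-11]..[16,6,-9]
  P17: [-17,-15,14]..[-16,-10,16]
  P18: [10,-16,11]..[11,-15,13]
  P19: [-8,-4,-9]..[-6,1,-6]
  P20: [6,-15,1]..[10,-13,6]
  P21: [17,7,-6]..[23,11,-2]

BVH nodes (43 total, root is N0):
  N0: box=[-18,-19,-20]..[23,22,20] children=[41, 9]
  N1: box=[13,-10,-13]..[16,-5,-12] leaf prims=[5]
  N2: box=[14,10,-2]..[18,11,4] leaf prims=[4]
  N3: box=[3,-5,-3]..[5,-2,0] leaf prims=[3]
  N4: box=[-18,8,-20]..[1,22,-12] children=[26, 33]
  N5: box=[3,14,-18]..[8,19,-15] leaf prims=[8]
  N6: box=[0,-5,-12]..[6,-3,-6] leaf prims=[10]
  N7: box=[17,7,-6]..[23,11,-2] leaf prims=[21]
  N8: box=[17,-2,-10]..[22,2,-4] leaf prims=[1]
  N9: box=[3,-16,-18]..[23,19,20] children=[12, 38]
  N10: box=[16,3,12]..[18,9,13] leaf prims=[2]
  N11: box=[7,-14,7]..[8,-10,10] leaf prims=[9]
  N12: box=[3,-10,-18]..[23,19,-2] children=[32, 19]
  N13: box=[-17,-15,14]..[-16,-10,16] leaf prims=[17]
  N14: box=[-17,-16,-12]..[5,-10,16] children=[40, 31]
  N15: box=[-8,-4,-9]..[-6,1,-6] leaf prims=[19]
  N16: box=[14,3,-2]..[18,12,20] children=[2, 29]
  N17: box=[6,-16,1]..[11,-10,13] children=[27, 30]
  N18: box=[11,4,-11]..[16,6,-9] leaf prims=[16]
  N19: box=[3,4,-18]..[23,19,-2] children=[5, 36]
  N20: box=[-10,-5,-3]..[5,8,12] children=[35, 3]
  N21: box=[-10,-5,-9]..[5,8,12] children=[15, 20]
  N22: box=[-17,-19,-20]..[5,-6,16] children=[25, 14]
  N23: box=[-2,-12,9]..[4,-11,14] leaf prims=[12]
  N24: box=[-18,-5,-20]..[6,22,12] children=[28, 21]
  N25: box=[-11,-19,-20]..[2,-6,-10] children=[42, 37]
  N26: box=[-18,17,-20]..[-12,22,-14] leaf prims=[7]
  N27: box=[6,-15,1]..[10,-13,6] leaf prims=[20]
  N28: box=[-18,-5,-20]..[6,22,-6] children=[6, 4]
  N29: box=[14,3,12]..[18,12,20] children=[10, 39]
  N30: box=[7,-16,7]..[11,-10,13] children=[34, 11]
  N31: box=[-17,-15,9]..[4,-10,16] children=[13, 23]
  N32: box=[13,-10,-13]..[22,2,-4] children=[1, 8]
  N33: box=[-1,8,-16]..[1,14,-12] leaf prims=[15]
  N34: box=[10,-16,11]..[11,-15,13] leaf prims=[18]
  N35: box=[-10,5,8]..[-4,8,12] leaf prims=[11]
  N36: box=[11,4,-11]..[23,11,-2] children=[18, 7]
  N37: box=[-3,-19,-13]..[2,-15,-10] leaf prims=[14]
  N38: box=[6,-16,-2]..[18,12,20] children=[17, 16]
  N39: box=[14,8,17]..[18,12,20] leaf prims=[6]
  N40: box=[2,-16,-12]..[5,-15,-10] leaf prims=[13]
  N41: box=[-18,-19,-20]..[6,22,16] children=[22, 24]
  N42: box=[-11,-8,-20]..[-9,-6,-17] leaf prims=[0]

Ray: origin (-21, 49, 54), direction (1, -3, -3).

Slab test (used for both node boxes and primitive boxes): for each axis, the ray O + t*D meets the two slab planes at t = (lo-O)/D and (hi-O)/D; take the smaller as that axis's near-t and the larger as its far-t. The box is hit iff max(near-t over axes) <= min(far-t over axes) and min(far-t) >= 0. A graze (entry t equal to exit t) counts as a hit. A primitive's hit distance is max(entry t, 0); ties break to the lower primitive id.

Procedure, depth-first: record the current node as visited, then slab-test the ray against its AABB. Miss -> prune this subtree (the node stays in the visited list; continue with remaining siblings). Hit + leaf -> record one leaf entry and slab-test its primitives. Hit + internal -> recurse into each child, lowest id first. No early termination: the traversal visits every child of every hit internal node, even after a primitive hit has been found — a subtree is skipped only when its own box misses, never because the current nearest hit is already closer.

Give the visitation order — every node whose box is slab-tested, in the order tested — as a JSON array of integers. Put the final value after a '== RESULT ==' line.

Trace the traversal:
N0 x:[3,44] y:[9,68/3] z:[34/3,74/3] -> hit [34/3,68/3], descend [9, 41]
  N9 x:[24,44] y:[10,65/3] z:[34/3,24] -> miss, prune
  N41 x:[3,27] y:[9,68/3] z:[38/3,74/3] -> hit [38/3,68/3], descend [22, 24]
    N22 x:[4,26] y:[55/3,68/3] z:[38/3,74/3] -> hit [55/3,68/3], descend [14, 25]
      N14 x:[4,26] y:[59/3,65/3] z:[38/3,22] -> hit [59/3,65/3], descend [31, 40]
        N31 x:[4,25] y:[59/3,64/3] z:[38/3,15] -> miss, prune
        N40 x:[23,26] y:[64/3,65/3] z:[64/3,22] -> miss, prune
      N25 x:[10,23] y:[55/3,68/3] z:[64/3,74/3] -> hit [64/3,68/3], descend [37, 42]
        N37 x:[18,23] y:[64/3,68/3] z:[64/3,67/3] -> hit [64/3,67/3] leaf, test {P14@t=64/3}
        N42 x:[10,12] y:[55/3,19] z:[71/3,74/3] -> miss, prune
    N24 x:[3,27] y:[9,18] z:[14,74/3] -> hit [14,18], descend [21, 28]
      N21 x:[11,26] y:[41/3,18] z:[14,21] -> hit [14,18], descend [15, 20]
        N15 x:[13,15] y:[16,53/3] z:[20,21] -> miss, prune
        N20 x:[11,26] y:[41/3,18] z:[14,19] -> hit [14,18], descend [3, 35]
          N3 x:[24,26] y:[17,18] z:[18,19] -> miss, prune
          N35 x:[11,17] y:[41/3,44/3] z:[14,46/3] -> hit [14,44/3] leaf, test {P11@t=14}
      N28 x:[3,27] y:[9,18] z:[20,74/3] -> miss, prune

17 AABB tests over nodes [0, 9, 41, 22, 14, 31, 40, 25, 37, 42, 24, 21, 15, 20, 3, 35, 28]; 2 leaves entered; closest P11.

== RESULT ==
[0, 9, 41, 22, 14, 31, 40, 25, 37, 42, 24, 21, 15, 20, 3, 35, 28]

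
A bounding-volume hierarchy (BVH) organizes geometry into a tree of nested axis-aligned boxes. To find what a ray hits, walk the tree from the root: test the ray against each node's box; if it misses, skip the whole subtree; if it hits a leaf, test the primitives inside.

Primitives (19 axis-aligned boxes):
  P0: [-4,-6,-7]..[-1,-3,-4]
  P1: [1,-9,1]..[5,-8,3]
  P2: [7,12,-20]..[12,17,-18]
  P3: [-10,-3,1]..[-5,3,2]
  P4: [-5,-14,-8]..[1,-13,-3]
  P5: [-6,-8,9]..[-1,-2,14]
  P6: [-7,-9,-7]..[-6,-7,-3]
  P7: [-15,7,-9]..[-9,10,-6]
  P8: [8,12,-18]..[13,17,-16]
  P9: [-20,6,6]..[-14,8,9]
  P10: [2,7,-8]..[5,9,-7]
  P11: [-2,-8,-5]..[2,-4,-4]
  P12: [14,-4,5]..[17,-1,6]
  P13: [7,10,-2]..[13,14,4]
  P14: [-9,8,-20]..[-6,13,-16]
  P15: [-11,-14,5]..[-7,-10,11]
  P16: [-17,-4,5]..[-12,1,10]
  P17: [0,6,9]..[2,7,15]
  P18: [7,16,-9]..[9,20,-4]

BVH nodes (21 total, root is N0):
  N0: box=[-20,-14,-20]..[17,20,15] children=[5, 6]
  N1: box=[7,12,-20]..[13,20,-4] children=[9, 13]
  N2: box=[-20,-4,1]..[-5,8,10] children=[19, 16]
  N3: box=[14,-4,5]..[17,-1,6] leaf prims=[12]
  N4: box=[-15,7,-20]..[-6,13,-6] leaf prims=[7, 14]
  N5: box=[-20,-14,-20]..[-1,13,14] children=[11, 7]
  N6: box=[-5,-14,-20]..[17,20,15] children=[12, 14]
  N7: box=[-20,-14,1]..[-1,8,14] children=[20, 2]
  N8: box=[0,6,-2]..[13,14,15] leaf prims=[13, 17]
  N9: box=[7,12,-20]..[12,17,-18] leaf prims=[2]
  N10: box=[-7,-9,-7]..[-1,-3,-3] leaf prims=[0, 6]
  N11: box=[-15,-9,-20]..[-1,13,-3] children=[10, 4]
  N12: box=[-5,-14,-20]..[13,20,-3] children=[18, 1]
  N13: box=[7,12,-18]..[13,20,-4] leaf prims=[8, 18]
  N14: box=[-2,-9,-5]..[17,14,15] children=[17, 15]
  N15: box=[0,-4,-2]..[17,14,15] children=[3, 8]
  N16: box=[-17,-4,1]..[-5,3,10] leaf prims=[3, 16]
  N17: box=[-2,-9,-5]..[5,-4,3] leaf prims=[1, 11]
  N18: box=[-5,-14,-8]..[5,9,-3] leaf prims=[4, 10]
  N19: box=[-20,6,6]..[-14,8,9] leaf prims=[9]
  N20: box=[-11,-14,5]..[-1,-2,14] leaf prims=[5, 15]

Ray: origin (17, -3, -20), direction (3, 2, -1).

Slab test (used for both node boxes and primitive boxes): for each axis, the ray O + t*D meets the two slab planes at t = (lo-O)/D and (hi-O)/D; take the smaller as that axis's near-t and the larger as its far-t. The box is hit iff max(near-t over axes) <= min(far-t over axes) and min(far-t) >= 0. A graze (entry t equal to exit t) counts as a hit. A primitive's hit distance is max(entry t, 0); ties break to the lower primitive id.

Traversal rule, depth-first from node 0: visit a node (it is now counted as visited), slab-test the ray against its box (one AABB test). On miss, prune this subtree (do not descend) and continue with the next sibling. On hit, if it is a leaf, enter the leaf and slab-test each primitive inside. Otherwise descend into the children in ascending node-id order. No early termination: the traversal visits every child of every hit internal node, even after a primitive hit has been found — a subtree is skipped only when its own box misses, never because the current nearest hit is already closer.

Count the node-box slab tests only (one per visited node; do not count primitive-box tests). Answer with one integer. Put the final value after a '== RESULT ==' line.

Walk:
N0 x:[-37/3,0] y:[-11/2,23/2] z:[-35,0] -> hit [-11/2,0], descend [5, 6]
  N5 x:[-37/3,-6] y:[-11/2,8] z:[-34,0] -> miss, prune
  N6 x:[-22/3,0] y:[-11/2,23/2] z:[-35,0] -> hit [-11/2,0], descend [12, 14]
    N12 x:[-22/3,-4/3] y:[-11/2,23/2] z:[-17,0] -> miss, prune
    N14 x:[-19/3,0] y:[-3,17/2] z:[-35,-15] -> miss, prune

order=[0, 5, 6, 12, 14]  |boxes|=5  |leaves|=0  hit=miss

== RESULT ==
5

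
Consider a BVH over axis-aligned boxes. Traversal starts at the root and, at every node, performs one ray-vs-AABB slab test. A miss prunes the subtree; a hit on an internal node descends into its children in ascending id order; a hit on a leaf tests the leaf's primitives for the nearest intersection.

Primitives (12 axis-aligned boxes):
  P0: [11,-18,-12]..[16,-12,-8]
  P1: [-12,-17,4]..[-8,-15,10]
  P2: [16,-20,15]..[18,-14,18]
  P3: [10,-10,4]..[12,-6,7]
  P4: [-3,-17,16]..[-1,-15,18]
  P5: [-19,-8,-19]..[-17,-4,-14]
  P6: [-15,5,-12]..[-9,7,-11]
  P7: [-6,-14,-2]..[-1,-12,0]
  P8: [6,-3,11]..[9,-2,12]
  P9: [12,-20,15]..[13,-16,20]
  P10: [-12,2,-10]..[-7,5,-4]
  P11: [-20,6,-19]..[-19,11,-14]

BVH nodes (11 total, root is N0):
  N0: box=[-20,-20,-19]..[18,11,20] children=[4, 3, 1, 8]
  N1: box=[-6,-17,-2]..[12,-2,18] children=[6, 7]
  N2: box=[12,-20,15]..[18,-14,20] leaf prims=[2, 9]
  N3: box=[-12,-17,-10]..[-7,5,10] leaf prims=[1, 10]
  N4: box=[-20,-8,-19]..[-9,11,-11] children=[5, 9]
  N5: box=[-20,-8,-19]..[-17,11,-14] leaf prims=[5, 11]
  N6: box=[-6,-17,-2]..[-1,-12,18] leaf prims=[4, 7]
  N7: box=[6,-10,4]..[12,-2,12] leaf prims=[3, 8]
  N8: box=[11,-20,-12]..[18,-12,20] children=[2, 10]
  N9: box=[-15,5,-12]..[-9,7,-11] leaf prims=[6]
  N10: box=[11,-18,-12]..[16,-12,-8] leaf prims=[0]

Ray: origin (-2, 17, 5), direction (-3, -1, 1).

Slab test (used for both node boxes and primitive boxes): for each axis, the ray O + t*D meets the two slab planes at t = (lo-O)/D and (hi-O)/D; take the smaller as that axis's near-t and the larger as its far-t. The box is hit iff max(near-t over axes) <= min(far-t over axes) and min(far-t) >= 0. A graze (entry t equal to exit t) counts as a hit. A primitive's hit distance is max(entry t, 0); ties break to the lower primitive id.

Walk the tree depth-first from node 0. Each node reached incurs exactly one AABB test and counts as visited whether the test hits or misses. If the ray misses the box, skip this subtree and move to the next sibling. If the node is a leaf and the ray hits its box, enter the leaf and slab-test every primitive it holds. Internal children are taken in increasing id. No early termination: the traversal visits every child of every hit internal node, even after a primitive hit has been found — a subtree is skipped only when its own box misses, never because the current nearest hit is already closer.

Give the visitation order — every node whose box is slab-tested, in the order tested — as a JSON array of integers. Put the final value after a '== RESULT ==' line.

Traverse from the root:
N0 x:[-20/3,6] y:[6,37] z:[-24,15] -> hit [6,6], descend [1, 3, 4, 8]
  N1 x:[-14/3,4/3] y:[19,34] z:[-7,13] -> miss, prune
  N3 x:[5/3,10/3] y:[12,34] z:[-15,5] -> miss, prune
  N4 x:[7/3,6] y:[6,25] z:[-24,-16] -> miss, prune
  N8 x:[-20/3,-13/3] y:[29,37] z:[-17,15] -> miss, prune

Summary -> nodes [0, 1, 3, 4, 8]; box-tests=5; leaf-entries=0; first=miss

== RESULT ==
[0, 1, 3, 4, 8]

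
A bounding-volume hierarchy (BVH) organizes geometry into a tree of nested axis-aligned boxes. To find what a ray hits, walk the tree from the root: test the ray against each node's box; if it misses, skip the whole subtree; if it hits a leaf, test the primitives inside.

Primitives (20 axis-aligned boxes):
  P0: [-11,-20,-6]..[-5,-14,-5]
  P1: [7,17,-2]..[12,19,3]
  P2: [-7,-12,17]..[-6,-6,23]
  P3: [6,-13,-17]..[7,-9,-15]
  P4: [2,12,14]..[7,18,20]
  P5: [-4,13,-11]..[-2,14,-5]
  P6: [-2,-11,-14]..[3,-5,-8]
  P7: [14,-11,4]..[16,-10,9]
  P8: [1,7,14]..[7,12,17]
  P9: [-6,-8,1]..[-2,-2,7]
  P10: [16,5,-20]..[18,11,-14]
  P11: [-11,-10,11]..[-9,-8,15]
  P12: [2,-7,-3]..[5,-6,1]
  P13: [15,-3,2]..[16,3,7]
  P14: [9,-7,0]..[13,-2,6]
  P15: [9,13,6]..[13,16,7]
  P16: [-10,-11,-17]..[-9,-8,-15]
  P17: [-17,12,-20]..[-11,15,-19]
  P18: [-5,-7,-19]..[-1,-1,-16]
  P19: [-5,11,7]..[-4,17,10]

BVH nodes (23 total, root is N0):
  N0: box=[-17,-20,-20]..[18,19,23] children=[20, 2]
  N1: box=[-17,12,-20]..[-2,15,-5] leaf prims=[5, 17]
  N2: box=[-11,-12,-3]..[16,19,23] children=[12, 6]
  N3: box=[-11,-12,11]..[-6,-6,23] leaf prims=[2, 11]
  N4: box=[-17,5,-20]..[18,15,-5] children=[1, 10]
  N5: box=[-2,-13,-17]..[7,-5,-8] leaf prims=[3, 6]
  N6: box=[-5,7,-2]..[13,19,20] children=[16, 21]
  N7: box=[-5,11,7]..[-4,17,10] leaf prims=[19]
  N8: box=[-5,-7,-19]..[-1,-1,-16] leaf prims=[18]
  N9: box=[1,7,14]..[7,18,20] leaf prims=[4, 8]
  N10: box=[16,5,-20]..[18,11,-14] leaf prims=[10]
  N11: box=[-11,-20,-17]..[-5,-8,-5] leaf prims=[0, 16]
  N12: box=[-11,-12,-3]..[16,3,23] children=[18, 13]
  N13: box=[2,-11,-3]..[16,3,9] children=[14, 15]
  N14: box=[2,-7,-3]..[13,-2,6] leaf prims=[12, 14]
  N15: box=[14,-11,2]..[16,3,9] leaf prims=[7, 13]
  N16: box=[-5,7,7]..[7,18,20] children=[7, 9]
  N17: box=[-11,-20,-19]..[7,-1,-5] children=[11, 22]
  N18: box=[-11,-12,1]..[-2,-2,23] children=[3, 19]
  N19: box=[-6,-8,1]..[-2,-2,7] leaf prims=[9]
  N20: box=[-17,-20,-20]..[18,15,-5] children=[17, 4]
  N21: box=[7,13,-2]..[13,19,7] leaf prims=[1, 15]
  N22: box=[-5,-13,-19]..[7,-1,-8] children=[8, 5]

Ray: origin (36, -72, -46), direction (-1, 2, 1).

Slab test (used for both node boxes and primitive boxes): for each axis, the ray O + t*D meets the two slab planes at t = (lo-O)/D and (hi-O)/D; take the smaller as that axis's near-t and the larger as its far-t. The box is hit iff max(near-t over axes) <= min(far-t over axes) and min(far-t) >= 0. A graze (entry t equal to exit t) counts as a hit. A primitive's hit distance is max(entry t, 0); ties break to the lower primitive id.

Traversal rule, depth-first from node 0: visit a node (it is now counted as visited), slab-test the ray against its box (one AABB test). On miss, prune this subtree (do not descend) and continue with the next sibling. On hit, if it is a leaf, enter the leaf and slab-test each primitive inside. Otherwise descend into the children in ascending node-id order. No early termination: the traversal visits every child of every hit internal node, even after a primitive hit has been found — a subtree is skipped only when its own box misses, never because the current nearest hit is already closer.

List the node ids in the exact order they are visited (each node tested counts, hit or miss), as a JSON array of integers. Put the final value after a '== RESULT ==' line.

Traverse from the root:
N0 x:[18,53] y:[26,91/2] z:[26,69] -> hit [26,91/2], descend [2, 20]
  N2 x:[20,47] y:[30,91/2] z:[43,69] -> hit [43,91/2], descend [6, 12]
    N6 x:[23,41] y:[79/2,91/2] z:[44,66] -> miss, prune
    N12 x:[20,47] y:[30,75/2] z:[43,69] -> miss, prune
  N20 x:[18,53] y:[26,87/2] z:[26,41] -> hit [26,41], descend [4, 17]
    N4 x:[18,53] y:[77/2,87/2] z:[26,41] -> hit [77/2,41], descend [1, 10]
      N1 x:[38,53] y:[42,87/2] z:[26,41] -> miss, prune
      N10 x:[18,20] y:[77/2,83/2] z:[26,32] -> miss, prune
    N17 x:[29,47] y:[26,71/2] z:[27,41] -> hit [29,71/2], descend [11, 22]
      N11 x:[41,47] y:[26,32] z:[29,41] -> miss, prune
      N22 x:[29,41] y:[59/2,71/2] z:[27,38] -> hit [59/2,71/2], descend [5, 8]
        N5 x:[29,38] y:[59/2,67/2] z:[29,38] -> hit [59/2,67/2] leaf, test {P3@t=59/2, P6@t=33}
        N8 x:[37,41] y:[65/2,71/2] z:[27,30] -> miss, prune

Summary -> nodes [0, 2, 6, 12, 20, 4, 1, 10, 17, 11, 22, 5, 8]; box-tests=13; leaf-entries=1; first=P3

== RESULT ==
[0, 2, 6, 12, 20, 4, 1, 10, 17, 11, 22, 5, 8]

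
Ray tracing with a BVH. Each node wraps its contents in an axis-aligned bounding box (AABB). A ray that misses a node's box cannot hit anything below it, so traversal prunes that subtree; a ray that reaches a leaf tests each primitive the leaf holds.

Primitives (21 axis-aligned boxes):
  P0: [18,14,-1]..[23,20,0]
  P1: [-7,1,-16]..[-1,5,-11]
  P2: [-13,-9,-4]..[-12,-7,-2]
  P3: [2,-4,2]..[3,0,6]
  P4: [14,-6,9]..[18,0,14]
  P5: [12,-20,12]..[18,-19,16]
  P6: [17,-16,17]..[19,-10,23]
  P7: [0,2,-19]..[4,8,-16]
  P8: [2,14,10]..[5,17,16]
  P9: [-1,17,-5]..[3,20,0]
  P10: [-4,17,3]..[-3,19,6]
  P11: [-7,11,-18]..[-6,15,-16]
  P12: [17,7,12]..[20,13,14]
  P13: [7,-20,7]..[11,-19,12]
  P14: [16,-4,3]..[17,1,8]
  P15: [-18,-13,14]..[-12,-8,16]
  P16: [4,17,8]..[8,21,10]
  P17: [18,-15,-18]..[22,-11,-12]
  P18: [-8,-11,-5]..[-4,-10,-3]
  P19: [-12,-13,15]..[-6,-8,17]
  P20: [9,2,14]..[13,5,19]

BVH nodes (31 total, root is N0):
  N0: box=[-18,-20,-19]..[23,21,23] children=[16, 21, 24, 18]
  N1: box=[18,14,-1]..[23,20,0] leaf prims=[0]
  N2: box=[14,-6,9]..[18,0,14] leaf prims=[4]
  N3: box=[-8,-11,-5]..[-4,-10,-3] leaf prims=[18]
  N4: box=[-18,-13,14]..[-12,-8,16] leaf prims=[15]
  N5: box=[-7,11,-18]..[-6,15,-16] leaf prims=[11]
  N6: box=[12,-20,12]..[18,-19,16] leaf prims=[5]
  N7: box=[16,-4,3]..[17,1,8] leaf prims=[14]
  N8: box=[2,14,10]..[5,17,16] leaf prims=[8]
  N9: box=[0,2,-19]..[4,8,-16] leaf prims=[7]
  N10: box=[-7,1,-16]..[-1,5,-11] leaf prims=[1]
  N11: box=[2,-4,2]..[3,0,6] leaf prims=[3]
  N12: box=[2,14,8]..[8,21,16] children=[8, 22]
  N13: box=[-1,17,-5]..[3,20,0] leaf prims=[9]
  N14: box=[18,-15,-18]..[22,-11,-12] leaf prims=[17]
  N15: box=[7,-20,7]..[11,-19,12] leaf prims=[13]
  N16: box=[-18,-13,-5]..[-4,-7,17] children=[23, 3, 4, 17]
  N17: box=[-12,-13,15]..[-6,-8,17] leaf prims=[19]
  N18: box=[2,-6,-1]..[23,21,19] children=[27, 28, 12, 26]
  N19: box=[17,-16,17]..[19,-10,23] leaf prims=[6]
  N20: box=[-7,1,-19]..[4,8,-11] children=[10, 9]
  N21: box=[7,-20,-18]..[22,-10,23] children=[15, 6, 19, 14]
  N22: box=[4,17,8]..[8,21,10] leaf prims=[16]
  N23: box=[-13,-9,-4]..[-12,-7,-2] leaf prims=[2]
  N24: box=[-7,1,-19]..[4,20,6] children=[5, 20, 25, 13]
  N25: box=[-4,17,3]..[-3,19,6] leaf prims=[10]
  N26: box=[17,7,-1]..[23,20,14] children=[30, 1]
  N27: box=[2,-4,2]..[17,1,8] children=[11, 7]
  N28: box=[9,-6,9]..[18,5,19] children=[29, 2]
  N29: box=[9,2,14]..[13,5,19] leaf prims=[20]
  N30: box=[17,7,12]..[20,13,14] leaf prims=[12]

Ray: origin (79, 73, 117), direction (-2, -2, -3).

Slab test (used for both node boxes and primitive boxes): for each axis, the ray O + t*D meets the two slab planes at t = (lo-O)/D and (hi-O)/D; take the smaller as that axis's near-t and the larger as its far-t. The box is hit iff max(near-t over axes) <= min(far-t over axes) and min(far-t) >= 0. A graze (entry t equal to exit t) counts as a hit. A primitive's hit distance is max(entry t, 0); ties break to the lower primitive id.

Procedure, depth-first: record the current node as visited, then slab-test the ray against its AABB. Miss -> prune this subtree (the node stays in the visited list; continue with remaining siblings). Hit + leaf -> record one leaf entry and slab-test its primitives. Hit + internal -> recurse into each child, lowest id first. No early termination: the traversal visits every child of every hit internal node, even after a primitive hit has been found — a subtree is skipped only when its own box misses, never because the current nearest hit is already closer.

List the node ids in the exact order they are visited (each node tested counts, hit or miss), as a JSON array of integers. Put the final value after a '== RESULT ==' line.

Trace the traversal:
N0 x:[28,97/2] y:[26,93/2] z:[94/3,136/3] -> hit [94/3,136/3], descend [16, 18, 21, 24]
  N16 x:[83/2,97/2] y:[40,43] z:[100/3,122/3] -> miss, prune
  N18 x:[28,77/2] y:[26,79/2] z:[98/3,118/3] -> hit [98/3,77/2], descend [12, 26, 27, 28]
    N12 x:[71/2,77/2] y:[26,59/2] z:[101/3,109/3] -> miss, prune
    N26 x:[28,31] y:[53/2,33] z:[103/3,118/3] -> miss, prune
    N27 x:[31,77/2] y:[36,77/2] z:[109/3,115/3] -> hit [109/3,115/3], descend [7, 11]
      N7 x:[31,63/2] y:[36,77/2] z:[109/3,38] -> miss, prune
      N11 x:[38,77/2] y:[73/2,77/2] z:[37,115/3] -> hit [38,115/3] leaf, test {P3@t=38}
    N28 x:[61/2,35] y:[34,79/2] z:[98/3,36] -> hit [34,35], descend [2, 29]
      N2 x:[61/2,65/2] y:[73/2,79/2] z:[103/3,36] -> miss, prune
      N29 x:[33,35] y:[34,71/2] z:[98/3,103/3] -> hit [34,103/3] leaf, test {P20@t=34}
  N21 x:[57/2,36] y:[83/2,93/2] z:[94/3,45] -> miss, prune
  N24 x:[75/2,43] y:[53/2,36] z:[37,136/3] -> miss, prune

Visited [0, 16, 18, 12, 26, 27, 7, 11, 28, 2, 29, 21, 24]. Tests: 13 box, 2 leaf. Nearest: P20.

== RESULT ==
[0, 16, 18, 12, 26, 27, 7, 11, 28, 2, 29, 21, 24]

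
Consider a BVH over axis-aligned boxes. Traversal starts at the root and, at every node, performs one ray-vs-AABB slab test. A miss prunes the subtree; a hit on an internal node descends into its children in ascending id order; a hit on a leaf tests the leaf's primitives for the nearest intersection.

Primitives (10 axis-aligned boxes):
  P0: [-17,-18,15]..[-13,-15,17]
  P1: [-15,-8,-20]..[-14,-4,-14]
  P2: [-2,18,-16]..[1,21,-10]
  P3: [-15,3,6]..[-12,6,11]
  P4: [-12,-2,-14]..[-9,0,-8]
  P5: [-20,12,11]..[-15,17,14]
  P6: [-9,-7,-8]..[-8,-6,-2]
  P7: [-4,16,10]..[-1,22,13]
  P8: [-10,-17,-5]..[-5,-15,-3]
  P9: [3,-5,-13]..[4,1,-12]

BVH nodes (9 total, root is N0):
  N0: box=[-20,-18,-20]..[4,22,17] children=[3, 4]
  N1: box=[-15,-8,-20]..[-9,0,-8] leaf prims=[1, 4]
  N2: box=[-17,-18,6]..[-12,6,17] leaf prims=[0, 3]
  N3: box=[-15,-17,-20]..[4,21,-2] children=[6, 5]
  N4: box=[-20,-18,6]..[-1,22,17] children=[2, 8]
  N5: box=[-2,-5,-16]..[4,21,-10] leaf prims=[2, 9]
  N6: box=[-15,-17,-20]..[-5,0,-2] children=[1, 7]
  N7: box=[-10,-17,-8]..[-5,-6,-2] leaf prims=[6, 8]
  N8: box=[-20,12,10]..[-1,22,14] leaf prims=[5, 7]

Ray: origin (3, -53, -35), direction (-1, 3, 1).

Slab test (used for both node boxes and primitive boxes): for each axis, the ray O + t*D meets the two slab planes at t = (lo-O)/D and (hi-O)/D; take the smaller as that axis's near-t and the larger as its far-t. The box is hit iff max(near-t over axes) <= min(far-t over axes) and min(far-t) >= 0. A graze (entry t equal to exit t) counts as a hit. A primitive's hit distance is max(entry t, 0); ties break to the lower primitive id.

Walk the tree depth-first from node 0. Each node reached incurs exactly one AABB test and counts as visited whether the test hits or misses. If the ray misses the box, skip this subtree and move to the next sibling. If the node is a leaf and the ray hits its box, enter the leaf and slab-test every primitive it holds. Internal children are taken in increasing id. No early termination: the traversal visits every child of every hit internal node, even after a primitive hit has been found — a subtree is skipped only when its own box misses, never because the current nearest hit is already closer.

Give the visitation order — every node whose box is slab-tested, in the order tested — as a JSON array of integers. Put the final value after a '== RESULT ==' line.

Traverse from the root:
N0 x:[-1,23] y:[35/3,25] z:[15,52] -> hit [15,23], descend [3, 4]
  N3 x:[-1,18] y:[12,74/3] z:[15,33] -> hit [15,18], descend [5, 6]
    N5 x:[-1,5] y:[16,74/3] z:[19,25] -> miss, prune
    N6 x:[8,18] y:[12,53/3] z:[15,33] -> hit [15,53/3], descend [1, 7]
      N1 x:[12,18] y:[15,53/3] z:[15,27] -> hit [15,53/3] leaf, test {P1(miss), P4(miss)}
      N7 x:[8,13] y:[12,47/3] z:[27,33] -> miss, prune
  N4 x:[4,23] y:[35/3,25] z:[41,52] -> miss, prune

Summary -> nodes [0, 3, 5, 6, 1, 7, 4]; box-tests=7; leaf-entries=1; first=miss

== RESULT ==
[0, 3, 5, 6, 1, 7, 4]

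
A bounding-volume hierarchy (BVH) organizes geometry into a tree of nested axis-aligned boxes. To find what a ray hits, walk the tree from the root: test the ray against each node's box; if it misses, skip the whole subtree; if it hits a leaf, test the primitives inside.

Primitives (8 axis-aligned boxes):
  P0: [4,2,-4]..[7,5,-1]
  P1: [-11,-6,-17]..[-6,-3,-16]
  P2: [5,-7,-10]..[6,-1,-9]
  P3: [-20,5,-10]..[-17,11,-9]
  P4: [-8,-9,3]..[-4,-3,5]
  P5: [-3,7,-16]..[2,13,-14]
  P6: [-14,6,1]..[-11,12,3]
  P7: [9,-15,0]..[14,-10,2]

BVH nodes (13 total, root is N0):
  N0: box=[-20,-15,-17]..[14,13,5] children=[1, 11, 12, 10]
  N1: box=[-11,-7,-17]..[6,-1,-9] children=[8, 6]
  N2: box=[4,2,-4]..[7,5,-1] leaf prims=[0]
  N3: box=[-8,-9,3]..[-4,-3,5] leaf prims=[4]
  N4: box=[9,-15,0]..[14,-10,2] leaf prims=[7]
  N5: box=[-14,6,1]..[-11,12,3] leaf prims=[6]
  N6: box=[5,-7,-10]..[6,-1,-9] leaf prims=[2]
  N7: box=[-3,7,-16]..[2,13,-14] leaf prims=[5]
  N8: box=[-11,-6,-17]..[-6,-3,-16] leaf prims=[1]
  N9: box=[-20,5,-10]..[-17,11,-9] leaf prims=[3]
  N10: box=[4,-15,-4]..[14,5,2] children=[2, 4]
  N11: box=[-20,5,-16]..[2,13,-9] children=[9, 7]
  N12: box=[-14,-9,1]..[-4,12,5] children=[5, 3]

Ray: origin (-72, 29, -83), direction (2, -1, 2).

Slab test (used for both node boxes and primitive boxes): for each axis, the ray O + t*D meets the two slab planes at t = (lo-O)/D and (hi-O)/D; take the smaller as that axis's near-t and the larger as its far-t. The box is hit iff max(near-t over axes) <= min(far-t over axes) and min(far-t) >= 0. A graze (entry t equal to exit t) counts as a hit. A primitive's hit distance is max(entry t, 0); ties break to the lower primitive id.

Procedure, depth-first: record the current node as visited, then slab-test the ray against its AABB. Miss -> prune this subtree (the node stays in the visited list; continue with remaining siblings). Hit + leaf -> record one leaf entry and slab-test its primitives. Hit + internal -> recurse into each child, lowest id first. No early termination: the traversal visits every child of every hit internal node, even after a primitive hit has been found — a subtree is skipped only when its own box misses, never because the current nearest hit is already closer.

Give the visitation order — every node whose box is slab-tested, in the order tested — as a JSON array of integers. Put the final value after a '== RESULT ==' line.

Walk:
N0 x:[26,43] y:[16,44] z:[33,44] -> hit [33,43], descend [1, 10, 11, 12]
  N1 x:[61/2,39] y:[30,36] z:[33,37] -> hit [33,36], descend [6, 8]
    N6 x:[77/2,39] y:[30,36] z:[73/2,37] -> miss, prune
    N8 x:[61/2,33] y:[32,35] z:[33,67/2] -> hit [33,33] leaf, test {P1@t=33}
  N10 x:[38,43] y:[24,44] z:[79/2,85/2] -> hit [79/2,85/2], descend [2, 4]
    N2 x:[38,79/2] y:[24,27] z:[79/2,41] -> miss, prune
    N4 x:[81/2,43] y:[39,44] z:[83/2,85/2] -> hit [83/2,85/2] leaf, test {P7@t=83/2}
  N11 x:[26,37] y:[16,24] z:[67/2,37] -> miss, prune
  N12 x:[29,34] y:[17,38] z:[42,44] -> miss, prune

Visited [0, 1, 6, 8, 10, 2, 4, 11, 12]. Tests: 9 box, 2 leaf. Nearest: P1.

== RESULT ==
[0, 1, 6, 8, 10, 2, 4, 11, 12]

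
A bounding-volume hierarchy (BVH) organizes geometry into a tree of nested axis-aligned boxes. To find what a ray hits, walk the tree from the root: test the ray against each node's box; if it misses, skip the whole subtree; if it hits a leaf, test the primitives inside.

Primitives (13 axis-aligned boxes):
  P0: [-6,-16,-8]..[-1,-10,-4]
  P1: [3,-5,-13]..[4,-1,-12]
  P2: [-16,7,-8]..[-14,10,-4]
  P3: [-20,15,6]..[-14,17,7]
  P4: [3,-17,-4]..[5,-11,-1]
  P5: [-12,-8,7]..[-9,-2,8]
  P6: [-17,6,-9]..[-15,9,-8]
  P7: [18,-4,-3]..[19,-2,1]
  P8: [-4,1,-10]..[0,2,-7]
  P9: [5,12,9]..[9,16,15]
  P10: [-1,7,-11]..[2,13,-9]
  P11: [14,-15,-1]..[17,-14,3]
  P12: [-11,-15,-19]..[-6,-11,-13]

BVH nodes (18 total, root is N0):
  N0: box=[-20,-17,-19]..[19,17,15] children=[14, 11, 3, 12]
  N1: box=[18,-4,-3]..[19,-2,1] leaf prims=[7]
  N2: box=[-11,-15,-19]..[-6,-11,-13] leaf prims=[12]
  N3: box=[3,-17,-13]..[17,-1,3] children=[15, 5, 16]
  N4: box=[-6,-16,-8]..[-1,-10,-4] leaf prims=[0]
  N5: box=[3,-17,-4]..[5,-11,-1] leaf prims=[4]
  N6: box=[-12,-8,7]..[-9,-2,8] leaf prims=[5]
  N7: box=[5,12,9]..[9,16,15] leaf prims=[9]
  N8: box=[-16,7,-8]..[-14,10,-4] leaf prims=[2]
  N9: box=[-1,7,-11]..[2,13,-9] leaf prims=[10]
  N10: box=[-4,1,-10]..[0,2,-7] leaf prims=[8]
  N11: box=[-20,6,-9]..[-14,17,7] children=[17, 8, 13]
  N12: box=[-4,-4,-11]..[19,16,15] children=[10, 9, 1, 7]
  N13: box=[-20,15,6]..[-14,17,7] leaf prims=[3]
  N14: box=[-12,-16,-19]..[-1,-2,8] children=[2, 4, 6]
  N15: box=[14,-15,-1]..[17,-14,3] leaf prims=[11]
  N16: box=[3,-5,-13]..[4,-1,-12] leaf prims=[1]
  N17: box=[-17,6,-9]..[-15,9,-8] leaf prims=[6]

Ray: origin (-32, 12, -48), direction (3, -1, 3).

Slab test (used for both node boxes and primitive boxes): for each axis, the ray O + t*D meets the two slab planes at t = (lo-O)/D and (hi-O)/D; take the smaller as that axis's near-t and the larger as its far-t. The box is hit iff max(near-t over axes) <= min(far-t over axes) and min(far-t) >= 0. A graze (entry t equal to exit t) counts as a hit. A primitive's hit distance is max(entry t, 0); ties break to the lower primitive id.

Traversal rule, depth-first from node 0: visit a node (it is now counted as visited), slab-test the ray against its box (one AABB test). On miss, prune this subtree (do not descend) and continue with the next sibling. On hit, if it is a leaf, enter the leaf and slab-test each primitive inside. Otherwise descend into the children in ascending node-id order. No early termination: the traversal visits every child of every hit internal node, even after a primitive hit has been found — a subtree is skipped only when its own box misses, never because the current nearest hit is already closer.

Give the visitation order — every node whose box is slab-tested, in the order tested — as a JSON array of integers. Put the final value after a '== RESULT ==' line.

Walk:
N0 x:[4,17] y:[-5,29] z:[29/3,21] -> hit [29/3,17], descend [3, 11, 12, 14]
  N3 x:[35/3,49/3] y:[13,29] z:[35/3,17] -> hit [13,49/3], descend [5, 15, 16]
    N5 x:[35/3,37/3] y:[23,29] z:[44/3,47/3] -> miss, prune
    N15 x:[46/3,49/3] y:[26,27] z:[47/3,17] -> miss, prune
    N16 x:[35/3,12] y:[13,17] z:[35/3,12] -> miss, prune
  N11 x:[4,6] y:[-5,6] z:[13,55/3] -> miss, prune
  N12 x:[28/3,17] y:[-4,16] z:[37/3,21] -> hit [37/3,16], descend [1, 7, 9, 10]
    N1 x:[50/3,17] y:[14,16] z:[15,49/3] -> miss, prune
    N7 x:[37/3,41/3] y:[-4,0] z:[19,21] -> miss, prune
    N9 x:[31/3,34/3] y:[-1,5] z:[37/3,13] -> miss, prune
    N10 x:[28/3,32/3] y:[10,11] z:[38/3,41/3] -> miss, prune
  N14 x:[20/3,31/3] y:[14,28] z:[29/3,56/3] -> miss, prune

12 AABB tests over nodes [0, 3, 5, 15, 16, 11, 12, 1, 7, 9, 10, 14]; 0 leaves entered; closest miss.

== RESULT ==
[0, 3, 5, 15, 16, 11, 12, 1, 7, 9, 10, 14]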